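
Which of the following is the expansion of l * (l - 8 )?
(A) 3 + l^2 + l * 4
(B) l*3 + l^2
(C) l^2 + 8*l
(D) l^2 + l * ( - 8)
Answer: D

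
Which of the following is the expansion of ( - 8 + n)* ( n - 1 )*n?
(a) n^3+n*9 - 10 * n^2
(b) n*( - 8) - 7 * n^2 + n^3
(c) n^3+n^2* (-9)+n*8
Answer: c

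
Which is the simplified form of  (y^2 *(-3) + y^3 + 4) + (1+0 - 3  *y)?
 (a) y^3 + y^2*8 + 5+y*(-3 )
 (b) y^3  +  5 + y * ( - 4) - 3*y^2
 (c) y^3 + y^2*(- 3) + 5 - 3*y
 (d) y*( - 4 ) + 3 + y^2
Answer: c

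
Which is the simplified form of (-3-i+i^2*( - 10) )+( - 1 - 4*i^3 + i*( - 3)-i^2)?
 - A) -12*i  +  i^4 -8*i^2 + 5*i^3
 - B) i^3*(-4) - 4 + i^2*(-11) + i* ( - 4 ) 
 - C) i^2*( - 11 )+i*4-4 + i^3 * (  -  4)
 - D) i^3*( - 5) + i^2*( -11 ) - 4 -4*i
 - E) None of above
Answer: B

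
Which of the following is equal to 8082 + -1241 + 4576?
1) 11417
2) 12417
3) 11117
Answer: 1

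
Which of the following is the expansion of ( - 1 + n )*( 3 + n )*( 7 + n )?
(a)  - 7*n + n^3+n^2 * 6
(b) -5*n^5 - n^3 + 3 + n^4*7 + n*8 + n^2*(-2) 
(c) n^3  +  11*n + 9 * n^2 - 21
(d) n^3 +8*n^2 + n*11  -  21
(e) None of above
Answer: c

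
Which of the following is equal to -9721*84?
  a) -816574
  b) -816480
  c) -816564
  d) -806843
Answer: c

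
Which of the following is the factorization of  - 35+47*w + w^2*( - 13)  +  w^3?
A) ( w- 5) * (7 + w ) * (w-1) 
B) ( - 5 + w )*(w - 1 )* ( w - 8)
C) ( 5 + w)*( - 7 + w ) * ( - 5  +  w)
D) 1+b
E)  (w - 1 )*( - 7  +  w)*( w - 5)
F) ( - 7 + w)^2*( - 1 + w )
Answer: E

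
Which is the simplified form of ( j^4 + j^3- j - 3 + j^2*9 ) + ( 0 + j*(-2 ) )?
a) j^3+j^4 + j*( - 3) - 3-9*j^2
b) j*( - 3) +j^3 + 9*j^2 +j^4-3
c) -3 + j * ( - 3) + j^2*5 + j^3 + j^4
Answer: b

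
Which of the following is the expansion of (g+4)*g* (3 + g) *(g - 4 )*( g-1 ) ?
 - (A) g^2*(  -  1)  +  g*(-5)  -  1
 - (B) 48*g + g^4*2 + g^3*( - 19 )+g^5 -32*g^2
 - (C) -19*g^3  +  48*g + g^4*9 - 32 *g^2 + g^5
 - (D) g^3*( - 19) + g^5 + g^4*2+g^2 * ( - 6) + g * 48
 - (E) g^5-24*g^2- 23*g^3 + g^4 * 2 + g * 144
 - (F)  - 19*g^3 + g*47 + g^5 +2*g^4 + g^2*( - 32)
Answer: B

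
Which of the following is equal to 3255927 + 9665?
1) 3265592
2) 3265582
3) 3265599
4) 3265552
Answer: 1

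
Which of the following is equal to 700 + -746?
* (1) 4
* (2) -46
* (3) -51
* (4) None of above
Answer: 2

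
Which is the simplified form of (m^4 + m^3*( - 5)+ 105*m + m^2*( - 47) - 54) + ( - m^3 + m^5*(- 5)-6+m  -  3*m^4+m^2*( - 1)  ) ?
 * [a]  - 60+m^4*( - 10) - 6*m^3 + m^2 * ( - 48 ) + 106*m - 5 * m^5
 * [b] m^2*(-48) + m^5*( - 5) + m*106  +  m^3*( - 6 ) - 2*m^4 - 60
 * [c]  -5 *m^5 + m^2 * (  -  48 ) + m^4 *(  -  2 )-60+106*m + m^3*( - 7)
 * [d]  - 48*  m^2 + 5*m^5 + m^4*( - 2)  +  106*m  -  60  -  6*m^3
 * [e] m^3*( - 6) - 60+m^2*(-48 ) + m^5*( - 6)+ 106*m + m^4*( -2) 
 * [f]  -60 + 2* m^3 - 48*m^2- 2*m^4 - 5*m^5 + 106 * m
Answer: b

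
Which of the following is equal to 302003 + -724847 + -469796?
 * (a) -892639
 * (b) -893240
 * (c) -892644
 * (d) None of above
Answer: d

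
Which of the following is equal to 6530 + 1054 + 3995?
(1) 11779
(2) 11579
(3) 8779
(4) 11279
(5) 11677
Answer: 2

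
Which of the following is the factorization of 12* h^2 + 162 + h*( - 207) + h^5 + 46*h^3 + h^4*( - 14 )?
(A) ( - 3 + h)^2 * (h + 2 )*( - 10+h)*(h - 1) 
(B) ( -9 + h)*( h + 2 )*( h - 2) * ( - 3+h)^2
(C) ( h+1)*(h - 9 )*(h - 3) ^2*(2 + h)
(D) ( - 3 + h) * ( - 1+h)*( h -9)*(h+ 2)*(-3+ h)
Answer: D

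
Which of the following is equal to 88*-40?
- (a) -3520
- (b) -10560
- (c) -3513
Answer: a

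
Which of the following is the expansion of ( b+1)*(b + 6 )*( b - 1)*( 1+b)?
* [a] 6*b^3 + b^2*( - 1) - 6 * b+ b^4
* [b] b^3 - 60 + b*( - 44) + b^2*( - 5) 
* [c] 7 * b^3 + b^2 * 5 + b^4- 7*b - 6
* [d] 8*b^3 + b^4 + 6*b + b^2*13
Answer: c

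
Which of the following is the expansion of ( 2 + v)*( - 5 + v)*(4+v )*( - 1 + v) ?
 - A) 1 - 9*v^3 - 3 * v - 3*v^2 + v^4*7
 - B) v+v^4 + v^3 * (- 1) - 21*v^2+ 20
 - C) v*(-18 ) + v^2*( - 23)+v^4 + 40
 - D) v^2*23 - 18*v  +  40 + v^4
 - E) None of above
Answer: C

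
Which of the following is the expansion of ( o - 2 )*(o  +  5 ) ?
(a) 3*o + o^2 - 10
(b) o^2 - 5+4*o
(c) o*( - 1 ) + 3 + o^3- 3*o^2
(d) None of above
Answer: a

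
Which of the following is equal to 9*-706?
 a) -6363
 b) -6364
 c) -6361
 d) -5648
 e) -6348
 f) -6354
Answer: f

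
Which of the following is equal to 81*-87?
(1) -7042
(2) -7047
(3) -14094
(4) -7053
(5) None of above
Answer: 2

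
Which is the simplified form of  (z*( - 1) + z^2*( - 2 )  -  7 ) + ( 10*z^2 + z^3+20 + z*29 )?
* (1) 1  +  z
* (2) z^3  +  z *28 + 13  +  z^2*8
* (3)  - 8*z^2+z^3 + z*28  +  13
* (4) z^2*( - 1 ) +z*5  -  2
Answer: 2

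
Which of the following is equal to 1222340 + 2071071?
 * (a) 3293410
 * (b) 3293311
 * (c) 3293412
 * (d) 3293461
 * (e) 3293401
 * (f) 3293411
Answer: f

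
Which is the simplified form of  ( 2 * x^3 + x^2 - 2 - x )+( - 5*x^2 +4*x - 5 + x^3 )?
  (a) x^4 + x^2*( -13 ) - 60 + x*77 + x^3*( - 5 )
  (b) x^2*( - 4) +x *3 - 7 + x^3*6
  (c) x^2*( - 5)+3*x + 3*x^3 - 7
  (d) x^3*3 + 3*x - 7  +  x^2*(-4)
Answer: d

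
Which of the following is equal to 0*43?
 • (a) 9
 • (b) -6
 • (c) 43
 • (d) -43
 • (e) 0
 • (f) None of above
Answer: e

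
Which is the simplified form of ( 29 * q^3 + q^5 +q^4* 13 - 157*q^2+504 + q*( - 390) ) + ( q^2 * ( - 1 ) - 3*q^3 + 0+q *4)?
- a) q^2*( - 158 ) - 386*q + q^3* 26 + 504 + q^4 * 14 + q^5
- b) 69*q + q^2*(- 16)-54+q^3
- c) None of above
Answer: c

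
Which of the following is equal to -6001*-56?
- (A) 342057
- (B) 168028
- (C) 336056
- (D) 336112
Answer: C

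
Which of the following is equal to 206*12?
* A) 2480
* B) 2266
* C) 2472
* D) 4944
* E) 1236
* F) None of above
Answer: C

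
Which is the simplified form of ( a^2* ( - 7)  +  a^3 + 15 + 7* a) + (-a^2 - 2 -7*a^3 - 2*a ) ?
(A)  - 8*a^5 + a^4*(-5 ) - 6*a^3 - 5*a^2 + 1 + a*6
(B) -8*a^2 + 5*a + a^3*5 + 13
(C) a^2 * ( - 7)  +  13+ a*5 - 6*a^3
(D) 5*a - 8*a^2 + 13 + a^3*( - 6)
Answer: D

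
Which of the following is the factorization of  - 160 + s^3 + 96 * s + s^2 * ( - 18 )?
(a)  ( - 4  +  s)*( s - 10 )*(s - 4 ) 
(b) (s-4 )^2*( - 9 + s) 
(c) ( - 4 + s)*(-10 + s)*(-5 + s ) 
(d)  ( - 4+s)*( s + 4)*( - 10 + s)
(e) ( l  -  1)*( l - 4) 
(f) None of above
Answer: a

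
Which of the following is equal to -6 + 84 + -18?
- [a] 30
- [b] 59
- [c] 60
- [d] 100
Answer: c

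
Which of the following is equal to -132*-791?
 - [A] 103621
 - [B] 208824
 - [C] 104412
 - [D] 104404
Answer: C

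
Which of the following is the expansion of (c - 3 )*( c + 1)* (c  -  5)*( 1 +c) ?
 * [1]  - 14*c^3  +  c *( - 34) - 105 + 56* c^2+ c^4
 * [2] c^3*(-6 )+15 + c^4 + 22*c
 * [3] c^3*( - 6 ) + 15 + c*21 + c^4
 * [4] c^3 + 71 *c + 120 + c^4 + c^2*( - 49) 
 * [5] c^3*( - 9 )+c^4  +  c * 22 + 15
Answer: 2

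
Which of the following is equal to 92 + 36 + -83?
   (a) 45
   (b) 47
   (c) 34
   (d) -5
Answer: a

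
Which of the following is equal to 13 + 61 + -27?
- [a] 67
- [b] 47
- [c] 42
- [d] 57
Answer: b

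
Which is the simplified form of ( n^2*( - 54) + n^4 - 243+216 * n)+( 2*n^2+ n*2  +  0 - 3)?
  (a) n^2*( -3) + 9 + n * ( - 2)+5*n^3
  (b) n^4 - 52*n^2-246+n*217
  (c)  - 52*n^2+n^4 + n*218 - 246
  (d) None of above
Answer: c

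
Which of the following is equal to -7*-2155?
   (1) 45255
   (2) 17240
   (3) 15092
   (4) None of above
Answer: 4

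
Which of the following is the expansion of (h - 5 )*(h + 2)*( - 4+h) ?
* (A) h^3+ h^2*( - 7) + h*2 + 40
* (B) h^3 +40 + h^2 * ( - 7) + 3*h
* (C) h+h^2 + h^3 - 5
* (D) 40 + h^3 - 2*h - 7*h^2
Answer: A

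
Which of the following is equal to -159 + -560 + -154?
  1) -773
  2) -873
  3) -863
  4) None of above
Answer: 2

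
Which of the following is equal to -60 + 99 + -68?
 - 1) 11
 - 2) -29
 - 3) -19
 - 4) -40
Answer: 2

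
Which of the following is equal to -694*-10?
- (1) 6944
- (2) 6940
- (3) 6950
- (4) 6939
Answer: 2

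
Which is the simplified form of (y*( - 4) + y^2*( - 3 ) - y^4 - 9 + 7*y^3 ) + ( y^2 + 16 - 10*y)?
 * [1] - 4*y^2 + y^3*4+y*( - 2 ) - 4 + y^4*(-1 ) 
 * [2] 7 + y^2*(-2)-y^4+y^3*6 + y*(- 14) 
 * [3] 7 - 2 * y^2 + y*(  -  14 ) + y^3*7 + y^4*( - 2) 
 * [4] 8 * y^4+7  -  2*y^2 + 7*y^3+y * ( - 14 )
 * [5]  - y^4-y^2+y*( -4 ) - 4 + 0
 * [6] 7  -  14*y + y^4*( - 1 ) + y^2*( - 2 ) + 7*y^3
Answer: 6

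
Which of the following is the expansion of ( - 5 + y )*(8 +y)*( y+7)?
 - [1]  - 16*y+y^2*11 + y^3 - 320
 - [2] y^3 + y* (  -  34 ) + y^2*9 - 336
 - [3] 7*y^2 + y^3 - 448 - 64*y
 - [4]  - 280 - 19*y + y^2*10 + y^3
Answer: 4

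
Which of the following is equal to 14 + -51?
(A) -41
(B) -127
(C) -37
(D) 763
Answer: C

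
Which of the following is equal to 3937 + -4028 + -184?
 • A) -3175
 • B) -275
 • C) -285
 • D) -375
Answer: B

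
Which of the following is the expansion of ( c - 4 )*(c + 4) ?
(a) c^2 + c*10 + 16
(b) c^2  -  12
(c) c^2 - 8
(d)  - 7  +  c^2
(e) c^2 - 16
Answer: e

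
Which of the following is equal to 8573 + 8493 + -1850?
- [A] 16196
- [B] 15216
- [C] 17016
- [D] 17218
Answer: B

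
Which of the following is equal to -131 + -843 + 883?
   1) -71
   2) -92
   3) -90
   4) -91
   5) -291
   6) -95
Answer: 4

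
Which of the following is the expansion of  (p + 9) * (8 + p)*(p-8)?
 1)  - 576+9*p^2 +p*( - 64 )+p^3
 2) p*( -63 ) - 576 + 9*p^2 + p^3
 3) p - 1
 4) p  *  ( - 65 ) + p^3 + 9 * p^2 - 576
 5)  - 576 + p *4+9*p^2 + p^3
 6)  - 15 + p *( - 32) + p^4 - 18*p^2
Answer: 1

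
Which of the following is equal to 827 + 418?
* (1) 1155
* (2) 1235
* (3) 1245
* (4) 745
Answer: 3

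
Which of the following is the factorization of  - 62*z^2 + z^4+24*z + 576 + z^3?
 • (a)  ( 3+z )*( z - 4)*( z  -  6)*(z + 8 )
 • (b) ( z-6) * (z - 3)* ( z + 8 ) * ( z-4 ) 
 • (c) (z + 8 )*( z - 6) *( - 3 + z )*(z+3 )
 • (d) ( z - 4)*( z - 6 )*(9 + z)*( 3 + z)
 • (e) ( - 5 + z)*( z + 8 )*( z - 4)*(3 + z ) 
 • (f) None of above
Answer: a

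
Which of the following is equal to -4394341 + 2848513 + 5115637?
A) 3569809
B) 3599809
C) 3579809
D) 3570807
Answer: A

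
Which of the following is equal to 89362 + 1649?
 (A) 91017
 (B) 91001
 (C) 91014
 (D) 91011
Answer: D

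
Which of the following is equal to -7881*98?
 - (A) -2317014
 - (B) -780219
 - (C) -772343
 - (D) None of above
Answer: D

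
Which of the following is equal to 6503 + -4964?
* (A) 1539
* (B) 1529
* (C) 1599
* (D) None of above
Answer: A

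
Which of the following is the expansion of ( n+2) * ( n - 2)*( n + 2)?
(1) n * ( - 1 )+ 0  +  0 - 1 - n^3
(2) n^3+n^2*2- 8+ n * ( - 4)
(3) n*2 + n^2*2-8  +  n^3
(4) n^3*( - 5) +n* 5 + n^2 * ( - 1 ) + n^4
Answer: 2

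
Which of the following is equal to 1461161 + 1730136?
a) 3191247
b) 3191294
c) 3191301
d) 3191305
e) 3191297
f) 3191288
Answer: e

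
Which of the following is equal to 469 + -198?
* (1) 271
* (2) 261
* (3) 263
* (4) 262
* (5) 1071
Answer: 1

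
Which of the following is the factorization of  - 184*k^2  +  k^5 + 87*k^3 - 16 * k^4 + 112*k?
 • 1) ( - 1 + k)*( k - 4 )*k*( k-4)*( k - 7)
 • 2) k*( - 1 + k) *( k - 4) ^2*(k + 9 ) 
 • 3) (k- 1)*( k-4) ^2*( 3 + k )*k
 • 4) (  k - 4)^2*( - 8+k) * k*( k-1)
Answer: 1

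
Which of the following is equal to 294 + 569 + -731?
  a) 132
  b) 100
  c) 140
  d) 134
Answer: a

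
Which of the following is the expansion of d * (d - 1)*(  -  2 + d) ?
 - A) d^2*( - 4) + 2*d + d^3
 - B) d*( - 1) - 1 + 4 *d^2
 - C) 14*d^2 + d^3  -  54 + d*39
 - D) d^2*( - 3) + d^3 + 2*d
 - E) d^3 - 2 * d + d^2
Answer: D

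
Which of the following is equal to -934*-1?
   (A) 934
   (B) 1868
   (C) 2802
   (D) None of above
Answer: A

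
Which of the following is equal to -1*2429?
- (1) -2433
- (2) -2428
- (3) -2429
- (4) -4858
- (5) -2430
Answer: 3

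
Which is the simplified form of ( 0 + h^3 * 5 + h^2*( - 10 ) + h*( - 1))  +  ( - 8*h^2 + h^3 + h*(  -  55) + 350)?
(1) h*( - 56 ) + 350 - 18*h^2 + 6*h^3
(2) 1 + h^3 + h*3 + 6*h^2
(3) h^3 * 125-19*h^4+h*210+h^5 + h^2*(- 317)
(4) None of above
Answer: 1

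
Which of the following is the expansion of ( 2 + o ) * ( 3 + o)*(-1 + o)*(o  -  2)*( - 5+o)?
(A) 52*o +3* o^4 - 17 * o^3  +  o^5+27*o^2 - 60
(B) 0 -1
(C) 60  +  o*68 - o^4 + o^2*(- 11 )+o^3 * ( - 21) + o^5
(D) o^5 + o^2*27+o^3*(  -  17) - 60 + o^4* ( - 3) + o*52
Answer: D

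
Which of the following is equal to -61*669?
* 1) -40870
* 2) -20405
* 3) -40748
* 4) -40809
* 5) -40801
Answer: 4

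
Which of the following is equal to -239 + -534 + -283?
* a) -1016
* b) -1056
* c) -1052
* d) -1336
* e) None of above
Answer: b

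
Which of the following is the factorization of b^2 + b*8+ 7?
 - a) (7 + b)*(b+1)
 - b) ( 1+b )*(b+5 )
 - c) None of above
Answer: a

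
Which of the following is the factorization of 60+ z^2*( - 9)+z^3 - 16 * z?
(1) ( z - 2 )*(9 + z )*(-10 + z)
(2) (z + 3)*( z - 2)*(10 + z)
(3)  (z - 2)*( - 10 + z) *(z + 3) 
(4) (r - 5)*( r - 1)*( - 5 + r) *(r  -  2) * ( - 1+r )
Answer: 3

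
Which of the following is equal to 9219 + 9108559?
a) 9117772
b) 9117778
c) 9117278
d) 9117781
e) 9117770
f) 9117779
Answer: b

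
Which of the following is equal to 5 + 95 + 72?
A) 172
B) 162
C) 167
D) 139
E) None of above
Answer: A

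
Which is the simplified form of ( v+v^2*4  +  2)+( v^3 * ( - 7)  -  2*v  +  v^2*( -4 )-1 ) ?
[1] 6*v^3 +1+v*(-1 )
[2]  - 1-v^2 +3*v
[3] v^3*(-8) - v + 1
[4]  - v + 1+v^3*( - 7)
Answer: 4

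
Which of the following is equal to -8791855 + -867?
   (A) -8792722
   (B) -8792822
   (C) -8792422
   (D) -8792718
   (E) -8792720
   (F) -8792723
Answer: A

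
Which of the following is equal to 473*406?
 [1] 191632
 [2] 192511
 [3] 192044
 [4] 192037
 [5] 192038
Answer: 5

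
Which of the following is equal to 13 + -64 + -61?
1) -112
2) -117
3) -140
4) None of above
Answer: 1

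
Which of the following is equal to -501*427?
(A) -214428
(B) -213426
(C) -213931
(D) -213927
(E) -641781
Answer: D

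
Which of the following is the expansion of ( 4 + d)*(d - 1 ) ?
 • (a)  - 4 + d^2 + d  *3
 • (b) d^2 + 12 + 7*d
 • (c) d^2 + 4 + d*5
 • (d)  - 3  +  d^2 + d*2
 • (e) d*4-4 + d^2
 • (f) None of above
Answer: a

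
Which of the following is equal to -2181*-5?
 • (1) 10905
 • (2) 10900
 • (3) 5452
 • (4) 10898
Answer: 1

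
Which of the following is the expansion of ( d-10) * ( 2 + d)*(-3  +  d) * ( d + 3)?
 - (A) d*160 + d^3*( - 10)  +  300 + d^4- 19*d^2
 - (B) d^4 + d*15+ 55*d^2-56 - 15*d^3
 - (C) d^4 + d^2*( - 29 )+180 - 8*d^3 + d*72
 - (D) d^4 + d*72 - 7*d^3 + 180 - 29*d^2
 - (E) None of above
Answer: C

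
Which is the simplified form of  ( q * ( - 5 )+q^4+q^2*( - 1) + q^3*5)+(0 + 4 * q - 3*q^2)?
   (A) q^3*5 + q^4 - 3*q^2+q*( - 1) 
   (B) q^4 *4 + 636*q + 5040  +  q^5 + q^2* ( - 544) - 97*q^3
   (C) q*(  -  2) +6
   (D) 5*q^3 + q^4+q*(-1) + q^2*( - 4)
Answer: D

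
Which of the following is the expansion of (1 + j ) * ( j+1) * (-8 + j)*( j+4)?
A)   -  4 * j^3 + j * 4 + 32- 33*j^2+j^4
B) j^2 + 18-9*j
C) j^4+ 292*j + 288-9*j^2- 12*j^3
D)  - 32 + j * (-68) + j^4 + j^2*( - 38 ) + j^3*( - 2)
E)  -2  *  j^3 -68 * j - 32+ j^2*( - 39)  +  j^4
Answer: E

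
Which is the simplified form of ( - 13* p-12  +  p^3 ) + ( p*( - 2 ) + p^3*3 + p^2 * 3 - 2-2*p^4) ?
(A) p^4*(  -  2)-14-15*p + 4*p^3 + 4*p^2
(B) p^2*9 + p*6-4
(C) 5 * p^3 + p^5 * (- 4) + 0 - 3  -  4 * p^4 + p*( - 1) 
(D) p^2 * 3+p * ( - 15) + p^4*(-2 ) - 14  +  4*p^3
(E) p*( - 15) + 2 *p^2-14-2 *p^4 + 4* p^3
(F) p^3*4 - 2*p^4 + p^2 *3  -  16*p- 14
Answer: D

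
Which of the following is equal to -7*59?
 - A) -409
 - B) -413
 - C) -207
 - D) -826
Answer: B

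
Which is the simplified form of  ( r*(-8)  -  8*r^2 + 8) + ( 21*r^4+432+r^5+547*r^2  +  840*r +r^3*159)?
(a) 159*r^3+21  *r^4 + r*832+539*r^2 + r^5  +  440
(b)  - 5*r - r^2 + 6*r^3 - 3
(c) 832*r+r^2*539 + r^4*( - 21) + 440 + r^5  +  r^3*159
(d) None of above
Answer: a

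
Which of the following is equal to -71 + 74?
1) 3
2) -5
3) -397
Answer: 1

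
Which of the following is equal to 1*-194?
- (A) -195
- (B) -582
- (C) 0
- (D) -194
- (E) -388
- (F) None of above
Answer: D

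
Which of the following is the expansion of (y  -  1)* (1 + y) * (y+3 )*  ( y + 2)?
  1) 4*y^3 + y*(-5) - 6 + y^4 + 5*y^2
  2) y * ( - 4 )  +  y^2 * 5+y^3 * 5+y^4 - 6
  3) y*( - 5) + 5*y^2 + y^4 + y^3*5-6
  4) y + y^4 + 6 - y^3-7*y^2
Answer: 3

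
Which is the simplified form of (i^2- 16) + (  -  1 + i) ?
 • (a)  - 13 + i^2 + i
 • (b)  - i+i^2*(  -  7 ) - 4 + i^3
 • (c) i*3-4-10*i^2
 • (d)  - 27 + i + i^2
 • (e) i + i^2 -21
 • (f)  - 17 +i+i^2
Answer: f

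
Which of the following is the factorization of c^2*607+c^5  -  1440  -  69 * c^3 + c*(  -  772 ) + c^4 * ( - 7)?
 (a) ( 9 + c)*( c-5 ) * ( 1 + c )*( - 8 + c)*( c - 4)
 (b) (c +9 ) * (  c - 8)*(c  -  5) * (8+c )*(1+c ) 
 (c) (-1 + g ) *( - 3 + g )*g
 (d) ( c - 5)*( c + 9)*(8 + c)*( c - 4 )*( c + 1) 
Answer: a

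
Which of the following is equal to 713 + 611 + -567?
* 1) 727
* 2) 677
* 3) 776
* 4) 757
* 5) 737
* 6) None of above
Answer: 4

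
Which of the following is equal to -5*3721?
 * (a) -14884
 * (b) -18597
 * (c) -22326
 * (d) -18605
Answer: d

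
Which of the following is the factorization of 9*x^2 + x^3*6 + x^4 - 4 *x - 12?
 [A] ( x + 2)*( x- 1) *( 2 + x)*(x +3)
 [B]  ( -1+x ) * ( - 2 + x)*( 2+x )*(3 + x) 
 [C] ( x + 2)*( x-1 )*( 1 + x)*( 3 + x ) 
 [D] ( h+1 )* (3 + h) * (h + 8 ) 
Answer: A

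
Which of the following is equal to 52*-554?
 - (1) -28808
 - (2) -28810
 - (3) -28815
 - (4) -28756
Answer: 1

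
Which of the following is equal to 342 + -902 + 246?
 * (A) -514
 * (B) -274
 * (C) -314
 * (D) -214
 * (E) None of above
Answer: C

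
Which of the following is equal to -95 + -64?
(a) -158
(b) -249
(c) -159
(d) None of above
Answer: c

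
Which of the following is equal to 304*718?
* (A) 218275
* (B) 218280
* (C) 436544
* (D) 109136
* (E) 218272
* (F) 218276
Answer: E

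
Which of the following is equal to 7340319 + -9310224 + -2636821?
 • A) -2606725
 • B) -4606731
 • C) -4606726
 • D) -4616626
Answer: C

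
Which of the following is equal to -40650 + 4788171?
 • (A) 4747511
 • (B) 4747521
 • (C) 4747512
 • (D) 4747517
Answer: B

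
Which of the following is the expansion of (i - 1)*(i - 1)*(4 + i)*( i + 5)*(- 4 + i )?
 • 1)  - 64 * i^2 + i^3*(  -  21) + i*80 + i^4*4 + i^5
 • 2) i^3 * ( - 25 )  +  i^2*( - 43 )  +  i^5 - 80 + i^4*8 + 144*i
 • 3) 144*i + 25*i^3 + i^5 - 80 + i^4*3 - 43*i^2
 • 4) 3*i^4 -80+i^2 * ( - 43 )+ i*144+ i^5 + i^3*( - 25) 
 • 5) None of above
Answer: 4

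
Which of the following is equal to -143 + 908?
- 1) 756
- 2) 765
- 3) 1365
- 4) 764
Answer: 2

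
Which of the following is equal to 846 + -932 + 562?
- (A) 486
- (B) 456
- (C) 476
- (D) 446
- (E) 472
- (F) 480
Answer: C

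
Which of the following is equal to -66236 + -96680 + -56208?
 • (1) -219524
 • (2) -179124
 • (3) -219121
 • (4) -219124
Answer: 4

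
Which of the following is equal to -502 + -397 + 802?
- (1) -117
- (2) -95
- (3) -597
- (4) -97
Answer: 4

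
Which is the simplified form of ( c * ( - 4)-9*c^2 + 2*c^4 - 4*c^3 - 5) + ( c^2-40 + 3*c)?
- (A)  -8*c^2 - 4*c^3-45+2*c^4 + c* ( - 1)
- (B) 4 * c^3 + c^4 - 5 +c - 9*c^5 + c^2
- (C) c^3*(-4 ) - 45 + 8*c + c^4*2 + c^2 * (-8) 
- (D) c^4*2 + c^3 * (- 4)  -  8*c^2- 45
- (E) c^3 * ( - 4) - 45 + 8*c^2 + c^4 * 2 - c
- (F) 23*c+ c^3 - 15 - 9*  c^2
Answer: A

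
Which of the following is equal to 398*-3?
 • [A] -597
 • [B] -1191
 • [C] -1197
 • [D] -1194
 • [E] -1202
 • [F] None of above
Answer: D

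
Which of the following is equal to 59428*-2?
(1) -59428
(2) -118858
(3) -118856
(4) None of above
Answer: 3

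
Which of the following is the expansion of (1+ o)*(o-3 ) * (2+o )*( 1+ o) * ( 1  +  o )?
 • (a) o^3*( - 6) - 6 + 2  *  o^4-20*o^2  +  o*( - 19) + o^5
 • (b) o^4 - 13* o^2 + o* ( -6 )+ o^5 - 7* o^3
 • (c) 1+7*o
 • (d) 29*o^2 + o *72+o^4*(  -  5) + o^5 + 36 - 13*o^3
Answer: a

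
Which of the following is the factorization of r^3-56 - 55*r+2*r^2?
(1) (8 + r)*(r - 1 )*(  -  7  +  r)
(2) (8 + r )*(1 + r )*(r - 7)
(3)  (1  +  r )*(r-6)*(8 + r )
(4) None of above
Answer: 2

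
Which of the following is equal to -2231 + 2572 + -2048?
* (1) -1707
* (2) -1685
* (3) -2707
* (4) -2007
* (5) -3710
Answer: 1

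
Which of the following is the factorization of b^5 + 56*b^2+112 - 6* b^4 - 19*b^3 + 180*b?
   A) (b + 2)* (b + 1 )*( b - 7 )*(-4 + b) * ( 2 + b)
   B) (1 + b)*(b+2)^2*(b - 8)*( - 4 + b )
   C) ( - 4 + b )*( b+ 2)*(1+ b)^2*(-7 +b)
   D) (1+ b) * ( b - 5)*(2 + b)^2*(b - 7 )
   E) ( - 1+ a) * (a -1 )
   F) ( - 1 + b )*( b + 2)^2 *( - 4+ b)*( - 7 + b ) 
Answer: A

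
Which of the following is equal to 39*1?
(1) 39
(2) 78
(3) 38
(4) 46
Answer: 1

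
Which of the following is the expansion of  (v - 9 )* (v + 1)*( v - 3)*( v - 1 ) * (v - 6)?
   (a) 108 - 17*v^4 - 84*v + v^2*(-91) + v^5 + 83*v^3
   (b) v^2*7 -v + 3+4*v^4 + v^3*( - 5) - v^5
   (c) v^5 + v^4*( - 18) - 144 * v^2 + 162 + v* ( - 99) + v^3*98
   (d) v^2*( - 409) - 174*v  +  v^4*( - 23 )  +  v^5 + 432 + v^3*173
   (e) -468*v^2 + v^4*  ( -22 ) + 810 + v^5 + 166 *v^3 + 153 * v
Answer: c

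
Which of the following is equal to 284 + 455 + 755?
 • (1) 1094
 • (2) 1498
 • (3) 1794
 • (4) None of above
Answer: 4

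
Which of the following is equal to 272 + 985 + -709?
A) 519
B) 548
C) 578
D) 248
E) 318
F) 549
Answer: B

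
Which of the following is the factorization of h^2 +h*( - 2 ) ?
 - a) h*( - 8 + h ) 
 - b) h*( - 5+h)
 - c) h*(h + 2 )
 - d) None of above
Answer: d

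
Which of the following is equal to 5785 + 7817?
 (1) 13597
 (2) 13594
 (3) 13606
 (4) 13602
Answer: 4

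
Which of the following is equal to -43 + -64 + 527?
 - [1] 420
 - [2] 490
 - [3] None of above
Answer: 1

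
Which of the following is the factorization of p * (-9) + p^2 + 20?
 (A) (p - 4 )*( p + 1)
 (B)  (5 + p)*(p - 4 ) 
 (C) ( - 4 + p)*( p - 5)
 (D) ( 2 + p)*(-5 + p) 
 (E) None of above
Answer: C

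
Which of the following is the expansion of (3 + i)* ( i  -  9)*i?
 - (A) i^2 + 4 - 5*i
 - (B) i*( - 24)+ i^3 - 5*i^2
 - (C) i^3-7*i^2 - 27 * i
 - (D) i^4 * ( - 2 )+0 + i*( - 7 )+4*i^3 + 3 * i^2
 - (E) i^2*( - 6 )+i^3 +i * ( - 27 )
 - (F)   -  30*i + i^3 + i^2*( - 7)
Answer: E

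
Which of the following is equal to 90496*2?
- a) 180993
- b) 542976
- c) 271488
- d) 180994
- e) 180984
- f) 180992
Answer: f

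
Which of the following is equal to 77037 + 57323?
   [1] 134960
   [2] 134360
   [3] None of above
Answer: 2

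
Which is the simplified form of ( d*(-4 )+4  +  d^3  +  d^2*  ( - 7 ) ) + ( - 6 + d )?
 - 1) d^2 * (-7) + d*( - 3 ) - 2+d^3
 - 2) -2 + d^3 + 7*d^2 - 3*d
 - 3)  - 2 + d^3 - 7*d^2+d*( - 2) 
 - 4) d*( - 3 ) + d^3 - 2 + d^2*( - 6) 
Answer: 1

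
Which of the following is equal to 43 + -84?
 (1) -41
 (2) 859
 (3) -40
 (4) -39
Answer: 1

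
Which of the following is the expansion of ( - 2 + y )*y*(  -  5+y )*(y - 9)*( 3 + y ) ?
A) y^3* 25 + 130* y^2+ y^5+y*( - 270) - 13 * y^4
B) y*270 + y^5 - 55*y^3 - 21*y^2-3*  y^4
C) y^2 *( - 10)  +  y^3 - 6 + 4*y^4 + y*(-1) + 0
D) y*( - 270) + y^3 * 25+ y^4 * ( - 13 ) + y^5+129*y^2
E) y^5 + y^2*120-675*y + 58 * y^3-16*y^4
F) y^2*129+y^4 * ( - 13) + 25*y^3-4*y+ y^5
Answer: D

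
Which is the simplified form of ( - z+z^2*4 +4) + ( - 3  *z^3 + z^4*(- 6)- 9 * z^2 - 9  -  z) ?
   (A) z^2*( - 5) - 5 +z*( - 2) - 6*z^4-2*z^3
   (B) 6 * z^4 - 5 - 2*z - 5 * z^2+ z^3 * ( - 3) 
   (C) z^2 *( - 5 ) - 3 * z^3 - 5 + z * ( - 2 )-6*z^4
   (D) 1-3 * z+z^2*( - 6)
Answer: C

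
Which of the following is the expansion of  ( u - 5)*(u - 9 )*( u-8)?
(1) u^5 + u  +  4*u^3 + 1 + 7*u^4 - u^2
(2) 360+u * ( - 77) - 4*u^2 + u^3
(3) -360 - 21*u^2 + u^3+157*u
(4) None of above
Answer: 4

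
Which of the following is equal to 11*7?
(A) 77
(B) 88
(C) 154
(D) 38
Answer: A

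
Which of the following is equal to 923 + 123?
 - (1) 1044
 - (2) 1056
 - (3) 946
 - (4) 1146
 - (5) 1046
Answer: 5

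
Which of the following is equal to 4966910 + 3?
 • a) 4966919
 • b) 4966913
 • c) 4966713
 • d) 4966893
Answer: b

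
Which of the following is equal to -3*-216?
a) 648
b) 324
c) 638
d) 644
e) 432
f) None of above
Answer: a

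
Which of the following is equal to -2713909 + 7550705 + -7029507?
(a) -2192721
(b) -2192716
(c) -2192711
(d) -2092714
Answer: c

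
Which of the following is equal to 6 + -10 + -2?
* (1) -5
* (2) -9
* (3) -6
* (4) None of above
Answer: 3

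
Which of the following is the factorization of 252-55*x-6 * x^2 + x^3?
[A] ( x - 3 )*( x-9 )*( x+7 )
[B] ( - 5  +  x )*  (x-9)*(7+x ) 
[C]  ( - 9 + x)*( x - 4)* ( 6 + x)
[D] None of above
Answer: D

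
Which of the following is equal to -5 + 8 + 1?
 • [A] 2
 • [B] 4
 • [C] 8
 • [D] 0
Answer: B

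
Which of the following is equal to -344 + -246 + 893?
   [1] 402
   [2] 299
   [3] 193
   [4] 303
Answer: 4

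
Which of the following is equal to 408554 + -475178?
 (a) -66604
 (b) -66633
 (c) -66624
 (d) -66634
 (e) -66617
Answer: c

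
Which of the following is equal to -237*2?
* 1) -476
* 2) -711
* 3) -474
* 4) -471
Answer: 3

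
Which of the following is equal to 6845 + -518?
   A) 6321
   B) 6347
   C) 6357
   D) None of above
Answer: D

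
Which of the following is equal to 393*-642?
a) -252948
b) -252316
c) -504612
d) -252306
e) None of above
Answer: d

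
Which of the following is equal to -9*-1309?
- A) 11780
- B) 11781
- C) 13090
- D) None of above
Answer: B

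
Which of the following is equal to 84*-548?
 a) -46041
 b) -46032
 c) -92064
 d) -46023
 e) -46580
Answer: b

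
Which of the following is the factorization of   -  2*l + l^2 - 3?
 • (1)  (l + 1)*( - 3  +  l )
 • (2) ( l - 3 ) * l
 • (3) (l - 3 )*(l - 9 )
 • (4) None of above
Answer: 1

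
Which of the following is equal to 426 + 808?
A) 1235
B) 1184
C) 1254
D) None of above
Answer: D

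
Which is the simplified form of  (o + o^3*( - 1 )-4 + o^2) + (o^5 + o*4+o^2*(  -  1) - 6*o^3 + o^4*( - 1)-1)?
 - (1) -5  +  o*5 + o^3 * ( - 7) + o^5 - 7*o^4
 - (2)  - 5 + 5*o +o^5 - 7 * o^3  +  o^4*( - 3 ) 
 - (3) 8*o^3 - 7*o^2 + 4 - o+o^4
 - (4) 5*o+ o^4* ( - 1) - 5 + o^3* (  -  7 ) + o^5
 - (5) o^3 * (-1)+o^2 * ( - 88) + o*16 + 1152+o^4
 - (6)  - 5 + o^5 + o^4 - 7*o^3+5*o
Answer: 4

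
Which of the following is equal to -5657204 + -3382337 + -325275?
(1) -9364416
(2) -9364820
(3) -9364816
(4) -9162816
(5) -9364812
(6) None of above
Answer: 3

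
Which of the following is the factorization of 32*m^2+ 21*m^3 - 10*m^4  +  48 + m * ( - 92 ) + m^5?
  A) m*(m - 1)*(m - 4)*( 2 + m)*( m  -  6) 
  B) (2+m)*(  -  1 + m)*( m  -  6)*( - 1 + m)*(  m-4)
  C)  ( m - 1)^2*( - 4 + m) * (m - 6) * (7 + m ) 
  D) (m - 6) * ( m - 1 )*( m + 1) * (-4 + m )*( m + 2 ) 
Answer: B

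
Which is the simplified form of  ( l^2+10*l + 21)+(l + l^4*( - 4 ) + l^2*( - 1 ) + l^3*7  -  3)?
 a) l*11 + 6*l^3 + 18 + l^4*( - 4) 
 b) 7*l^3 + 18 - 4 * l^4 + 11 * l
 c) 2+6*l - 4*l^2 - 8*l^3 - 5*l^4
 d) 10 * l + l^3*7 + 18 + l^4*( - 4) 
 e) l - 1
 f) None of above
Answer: b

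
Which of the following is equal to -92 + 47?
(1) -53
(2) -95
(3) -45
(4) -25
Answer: 3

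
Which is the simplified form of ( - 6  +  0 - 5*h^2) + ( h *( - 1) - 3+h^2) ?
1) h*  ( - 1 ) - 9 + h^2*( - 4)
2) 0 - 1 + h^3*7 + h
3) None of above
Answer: 1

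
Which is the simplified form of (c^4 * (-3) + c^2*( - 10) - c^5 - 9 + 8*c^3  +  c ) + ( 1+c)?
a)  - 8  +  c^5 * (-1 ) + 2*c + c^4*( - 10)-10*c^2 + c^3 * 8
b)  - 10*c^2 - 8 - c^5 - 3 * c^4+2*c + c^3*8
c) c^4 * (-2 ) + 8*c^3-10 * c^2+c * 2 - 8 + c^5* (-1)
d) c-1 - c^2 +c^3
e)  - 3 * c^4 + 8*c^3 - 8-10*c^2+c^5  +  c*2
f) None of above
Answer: b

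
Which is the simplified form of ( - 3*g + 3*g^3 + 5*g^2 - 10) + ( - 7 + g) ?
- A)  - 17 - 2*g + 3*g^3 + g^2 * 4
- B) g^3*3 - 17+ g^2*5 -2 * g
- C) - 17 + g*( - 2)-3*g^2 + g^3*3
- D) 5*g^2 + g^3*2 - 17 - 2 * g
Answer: B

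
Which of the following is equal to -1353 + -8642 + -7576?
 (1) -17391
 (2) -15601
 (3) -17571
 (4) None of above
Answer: 3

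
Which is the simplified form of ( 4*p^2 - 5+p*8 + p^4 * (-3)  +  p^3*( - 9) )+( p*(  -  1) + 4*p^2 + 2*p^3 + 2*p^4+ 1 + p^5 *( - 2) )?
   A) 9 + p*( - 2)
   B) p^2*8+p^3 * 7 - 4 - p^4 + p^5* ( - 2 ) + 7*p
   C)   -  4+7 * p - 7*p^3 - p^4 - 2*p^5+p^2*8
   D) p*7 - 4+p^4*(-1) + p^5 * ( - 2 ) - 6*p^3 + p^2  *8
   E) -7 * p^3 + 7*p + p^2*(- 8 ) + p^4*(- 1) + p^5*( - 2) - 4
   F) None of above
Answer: C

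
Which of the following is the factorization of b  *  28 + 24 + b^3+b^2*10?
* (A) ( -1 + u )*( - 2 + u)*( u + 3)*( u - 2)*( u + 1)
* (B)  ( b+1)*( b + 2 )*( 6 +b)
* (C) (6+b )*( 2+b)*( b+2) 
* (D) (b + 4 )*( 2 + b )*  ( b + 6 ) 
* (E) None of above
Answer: C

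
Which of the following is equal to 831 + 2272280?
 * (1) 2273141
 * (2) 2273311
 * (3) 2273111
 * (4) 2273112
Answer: 3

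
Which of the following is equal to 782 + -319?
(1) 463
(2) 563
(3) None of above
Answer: 1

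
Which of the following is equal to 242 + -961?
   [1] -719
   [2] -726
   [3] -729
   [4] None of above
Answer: 1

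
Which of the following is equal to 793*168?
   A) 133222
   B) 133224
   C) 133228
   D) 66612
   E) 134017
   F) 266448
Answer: B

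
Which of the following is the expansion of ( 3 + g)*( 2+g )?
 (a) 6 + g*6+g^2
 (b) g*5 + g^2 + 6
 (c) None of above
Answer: b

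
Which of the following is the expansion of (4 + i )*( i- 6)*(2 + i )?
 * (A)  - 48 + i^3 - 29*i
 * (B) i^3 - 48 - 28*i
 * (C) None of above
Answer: B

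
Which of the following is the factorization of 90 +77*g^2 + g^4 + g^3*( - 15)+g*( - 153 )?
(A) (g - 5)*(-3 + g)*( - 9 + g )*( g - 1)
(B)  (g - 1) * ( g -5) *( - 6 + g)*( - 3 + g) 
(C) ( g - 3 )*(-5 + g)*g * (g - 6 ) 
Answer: B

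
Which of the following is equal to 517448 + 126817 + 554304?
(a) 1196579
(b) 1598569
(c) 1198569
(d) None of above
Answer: c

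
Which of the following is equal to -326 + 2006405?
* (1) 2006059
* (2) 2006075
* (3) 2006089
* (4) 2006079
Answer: 4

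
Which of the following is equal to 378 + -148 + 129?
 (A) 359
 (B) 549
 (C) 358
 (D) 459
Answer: A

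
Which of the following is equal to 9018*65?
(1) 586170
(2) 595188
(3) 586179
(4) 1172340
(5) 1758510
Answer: 1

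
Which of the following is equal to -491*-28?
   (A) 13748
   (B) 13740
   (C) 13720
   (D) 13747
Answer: A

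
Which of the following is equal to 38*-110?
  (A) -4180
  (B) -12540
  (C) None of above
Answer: A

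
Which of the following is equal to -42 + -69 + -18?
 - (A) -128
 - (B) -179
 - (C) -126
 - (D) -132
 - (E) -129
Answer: E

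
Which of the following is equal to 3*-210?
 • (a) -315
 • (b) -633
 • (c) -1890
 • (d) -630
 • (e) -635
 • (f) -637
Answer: d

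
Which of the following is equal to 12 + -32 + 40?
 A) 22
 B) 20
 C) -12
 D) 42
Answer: B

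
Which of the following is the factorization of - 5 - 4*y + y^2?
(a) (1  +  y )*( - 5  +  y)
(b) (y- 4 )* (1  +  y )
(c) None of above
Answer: a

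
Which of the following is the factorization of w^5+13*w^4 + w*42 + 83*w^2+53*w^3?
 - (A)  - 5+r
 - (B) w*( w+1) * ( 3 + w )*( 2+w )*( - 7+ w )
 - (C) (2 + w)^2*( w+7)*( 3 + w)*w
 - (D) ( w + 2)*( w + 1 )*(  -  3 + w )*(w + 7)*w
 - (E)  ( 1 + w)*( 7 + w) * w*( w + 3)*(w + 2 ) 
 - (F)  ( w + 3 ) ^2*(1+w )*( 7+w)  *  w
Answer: E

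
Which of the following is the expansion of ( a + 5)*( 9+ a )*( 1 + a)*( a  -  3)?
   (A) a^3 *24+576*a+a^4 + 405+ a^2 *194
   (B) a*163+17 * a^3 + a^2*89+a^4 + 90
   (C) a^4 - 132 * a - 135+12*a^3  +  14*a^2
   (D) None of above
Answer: C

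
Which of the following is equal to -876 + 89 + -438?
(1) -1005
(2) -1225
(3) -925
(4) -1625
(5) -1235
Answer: 2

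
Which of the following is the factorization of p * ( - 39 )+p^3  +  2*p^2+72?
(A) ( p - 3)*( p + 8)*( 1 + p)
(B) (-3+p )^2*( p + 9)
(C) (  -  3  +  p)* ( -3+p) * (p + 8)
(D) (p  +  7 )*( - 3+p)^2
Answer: C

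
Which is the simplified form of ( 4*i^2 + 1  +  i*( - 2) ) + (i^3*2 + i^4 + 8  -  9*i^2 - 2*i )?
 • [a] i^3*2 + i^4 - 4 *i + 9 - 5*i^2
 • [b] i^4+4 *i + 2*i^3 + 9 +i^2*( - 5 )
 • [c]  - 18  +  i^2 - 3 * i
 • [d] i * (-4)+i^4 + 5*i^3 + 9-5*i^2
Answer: a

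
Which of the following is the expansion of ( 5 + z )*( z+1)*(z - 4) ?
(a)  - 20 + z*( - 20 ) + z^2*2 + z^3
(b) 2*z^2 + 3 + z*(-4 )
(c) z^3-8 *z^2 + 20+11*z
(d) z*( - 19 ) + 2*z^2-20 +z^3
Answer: d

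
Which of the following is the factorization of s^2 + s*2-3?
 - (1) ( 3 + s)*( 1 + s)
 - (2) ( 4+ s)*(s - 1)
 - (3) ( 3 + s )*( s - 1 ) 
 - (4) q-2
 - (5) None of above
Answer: 3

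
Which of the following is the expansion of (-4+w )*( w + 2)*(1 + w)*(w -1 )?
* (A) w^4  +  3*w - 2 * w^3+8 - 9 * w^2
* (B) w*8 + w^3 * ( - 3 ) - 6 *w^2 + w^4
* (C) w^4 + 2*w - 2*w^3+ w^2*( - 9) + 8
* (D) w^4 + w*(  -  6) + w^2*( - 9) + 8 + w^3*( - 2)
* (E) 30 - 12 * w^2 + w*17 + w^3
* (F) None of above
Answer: C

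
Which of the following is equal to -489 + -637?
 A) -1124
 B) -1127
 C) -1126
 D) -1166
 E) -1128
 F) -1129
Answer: C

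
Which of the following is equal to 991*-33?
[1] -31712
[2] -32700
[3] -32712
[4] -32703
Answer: 4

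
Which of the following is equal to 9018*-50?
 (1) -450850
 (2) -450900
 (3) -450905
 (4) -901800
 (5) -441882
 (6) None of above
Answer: 2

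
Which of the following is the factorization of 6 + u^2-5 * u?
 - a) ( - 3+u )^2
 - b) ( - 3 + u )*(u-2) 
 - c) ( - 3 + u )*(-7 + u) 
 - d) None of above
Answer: b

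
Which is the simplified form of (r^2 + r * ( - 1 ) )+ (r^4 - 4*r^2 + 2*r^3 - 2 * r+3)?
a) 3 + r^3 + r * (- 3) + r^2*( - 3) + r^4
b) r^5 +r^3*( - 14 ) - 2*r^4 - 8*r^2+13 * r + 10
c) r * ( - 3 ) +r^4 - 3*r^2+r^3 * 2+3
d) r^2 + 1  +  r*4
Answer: c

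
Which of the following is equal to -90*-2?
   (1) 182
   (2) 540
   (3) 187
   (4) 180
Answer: 4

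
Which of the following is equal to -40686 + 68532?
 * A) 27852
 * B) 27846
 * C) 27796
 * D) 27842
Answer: B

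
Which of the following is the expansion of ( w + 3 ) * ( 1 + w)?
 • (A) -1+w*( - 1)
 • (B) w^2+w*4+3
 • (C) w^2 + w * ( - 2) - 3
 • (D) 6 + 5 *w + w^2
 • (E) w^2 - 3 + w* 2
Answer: B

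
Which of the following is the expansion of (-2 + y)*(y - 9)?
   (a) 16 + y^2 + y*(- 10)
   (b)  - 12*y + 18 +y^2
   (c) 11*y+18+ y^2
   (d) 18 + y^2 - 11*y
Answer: d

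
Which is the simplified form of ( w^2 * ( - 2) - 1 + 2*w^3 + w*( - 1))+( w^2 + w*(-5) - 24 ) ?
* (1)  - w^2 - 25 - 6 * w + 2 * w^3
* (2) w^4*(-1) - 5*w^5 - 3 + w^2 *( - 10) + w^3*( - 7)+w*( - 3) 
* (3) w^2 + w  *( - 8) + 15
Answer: 1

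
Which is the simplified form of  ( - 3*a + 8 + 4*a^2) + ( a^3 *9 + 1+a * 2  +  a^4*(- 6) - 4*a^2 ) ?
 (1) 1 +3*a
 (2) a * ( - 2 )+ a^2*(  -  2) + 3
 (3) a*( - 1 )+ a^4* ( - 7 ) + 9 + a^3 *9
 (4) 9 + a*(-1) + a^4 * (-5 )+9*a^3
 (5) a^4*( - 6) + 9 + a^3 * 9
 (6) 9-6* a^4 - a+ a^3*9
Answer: 6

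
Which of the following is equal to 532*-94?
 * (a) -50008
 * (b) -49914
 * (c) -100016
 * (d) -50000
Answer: a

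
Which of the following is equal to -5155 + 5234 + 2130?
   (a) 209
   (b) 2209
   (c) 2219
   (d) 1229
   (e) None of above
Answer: b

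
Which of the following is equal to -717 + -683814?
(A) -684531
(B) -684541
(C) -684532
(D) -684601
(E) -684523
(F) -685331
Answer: A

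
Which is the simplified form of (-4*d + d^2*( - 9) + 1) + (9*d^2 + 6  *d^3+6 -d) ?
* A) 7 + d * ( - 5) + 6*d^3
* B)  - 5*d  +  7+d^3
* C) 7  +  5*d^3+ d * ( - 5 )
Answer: A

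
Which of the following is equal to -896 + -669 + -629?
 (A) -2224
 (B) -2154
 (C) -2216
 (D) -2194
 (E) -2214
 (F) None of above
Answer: D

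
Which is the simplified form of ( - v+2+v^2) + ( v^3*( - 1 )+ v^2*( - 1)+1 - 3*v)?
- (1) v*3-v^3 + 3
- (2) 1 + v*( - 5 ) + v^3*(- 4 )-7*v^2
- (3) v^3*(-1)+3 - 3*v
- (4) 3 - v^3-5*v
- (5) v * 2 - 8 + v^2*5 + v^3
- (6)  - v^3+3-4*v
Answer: 6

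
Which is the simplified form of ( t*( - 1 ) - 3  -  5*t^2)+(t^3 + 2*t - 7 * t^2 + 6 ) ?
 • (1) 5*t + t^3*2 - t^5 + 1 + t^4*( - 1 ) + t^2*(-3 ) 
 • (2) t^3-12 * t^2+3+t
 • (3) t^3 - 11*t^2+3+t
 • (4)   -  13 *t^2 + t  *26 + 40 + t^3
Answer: 2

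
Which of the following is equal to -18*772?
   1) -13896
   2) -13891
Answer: 1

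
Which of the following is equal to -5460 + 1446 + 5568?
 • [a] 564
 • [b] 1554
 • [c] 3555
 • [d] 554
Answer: b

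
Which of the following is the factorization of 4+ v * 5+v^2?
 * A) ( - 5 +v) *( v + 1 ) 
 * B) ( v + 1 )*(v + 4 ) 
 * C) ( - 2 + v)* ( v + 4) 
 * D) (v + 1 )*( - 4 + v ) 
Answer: B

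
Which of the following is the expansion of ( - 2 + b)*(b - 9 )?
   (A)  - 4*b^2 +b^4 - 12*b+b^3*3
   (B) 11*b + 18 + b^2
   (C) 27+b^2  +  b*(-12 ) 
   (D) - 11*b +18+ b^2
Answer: D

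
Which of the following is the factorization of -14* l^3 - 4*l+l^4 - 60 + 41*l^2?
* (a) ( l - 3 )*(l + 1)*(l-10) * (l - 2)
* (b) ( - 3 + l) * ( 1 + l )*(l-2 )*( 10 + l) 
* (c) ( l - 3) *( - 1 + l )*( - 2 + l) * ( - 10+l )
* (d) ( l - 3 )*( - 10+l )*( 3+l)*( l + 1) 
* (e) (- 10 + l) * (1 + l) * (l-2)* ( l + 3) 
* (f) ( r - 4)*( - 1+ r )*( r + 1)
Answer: a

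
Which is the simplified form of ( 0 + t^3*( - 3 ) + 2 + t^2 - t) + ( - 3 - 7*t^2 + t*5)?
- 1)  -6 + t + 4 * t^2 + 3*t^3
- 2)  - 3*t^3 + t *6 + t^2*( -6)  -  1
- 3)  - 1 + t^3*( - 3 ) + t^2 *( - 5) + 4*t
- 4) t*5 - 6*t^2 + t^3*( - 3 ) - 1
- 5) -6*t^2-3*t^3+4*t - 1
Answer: 5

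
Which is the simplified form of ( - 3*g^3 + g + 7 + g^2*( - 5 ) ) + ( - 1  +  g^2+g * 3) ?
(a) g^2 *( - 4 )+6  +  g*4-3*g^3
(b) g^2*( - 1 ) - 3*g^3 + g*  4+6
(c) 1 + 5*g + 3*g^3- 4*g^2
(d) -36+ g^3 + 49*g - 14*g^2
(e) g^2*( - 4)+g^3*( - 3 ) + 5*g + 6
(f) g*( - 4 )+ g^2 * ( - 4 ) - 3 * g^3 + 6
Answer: a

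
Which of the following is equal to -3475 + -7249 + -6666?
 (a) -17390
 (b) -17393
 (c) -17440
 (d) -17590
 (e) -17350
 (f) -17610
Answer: a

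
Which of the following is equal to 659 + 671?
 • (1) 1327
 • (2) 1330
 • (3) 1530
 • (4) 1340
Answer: 2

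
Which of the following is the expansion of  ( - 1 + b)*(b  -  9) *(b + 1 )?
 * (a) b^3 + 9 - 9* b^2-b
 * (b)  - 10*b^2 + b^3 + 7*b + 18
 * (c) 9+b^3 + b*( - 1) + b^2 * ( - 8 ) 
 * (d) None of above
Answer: a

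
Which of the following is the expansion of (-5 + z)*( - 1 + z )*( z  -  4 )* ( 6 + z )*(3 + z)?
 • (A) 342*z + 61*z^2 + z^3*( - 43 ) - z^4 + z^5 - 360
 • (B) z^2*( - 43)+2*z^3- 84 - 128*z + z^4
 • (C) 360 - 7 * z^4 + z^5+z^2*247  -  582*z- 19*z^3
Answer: A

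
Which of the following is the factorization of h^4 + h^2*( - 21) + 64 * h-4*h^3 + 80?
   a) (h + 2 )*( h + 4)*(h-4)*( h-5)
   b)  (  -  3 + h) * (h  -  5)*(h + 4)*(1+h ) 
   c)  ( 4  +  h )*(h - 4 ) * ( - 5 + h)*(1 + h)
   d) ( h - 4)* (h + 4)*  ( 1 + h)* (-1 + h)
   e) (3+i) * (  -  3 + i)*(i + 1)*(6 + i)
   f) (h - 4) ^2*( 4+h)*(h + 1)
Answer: c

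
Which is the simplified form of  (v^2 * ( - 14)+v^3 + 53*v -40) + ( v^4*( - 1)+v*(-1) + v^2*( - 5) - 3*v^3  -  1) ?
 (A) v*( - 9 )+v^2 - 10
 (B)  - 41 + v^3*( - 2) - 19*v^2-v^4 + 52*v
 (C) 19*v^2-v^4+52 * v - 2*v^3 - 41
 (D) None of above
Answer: B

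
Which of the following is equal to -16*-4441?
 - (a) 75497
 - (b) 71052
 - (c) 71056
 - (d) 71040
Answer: c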